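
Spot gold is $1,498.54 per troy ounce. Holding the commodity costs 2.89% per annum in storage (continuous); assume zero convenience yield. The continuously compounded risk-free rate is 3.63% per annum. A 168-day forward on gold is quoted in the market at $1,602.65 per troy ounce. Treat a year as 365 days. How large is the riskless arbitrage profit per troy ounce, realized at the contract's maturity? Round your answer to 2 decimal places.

$58.46 per troy ounce

Fair forward: F* = S·e^(carry·T), with carry = (r + u) = 0.0363 + 0.0289 = 0.0652
F* = 1498.54 · e^(0.0652 × 168/365) = 1498.54 · e^0.03000986 = 1498.54 × 1.03046469 = $1544.1926
Market $1602.65 > fair $1544.1926: forward overpriced → cash-and-carry (buy spot, short the forward).
At maturity, profit = |F_mkt − F*| = |1602.65 − 1544.1926| = $58.46 per troy ounce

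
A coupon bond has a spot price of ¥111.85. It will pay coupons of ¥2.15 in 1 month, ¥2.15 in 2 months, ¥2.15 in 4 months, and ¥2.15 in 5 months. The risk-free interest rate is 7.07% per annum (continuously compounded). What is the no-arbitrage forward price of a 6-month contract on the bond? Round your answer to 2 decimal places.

¥107.12

PV(coupons) I = 2.15·e^(−0.0707·1/12) + 2.15·e^(−0.0707·2/12) + 2.15·e^(−0.0707·4/12) + 2.15·e^(−0.0707·5/12)
I = 2.1374 + 2.1248 + 2.0999 + 2.0876 = 8.4497
F = (S − I)·e^(rT) = (111.85 − 8.4497) · e^(0.0707·6/12)
= 103.4003 · e^0.035350 = 103.4003 × 1.035982 = ¥107.12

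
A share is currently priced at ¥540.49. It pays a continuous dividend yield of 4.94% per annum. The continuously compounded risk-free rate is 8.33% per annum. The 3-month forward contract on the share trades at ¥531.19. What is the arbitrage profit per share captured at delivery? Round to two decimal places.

Fair forward: F* = S·e^(carry·T), with carry = (r − q) = 0.0833 − 0.0494 = 0.0339
F* = 540.49 · e^(0.0339 × 3/12) = 540.49 · e^0.008475 = 540.49 × 1.008511 = ¥545.0901
Market ¥531.19 < fair ¥545.0901: forward underpriced → reverse cash-and-carry (short spot, go long the forward).
At maturity, profit = |F_mkt − F*| = |531.19 − 545.0901| = ¥13.90 per share

¥13.90 per share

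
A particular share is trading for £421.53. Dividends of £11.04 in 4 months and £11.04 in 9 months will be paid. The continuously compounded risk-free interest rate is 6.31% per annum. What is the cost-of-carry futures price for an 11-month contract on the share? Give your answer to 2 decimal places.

PV(dividends) I = 11.04·e^(−0.0631·4/12) + 11.04·e^(−0.0631·9/12)
I = 10.8102 + 10.5297 = 21.3399
F = (S − I)·e^(rT) = (421.53 − 21.3399) · e^(0.0631·11/12)
= 400.1901 · e^0.057842 = 400.1901 × 1.059548 = £424.02

£424.02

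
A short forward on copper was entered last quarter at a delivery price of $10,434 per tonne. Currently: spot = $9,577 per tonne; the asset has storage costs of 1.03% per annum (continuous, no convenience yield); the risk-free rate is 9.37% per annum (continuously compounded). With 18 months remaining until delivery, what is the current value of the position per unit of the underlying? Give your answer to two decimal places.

Current fair forward for the remaining 18 months: F = S·e^((r + u)·T), (r + u) = 0.0937 + 0.0103 = 0.1040
F = 9577 · e^(0.1040 × 18/12) = 9577 × 1.16882620 = 11193.8485
Value of long forward = (F − K)·e^(−rT) = (11193.8485 − 10434) · e^(−0.0937·18/12)
= 759.8485 × 0.86888022 = 660.22
Short position value = −(long value) = -$660.22

-$660.22 per tonne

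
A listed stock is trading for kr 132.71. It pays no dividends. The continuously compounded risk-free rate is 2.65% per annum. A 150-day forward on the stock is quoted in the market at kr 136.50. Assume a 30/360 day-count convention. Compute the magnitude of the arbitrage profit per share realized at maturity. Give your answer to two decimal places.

kr 2.32 per share

Fair forward: F* = S·e^(carry·T), with carry = r = 0.0265
F* = 132.71 · e^(0.0265 × 150/360) = 132.71 · e^0.011042 = 132.71 × 1.011103 = kr 134.1835
Market kr 136.50 > fair kr 134.1835: forward overpriced → cash-and-carry (buy spot, short the forward).
At maturity, profit = |F_mkt − F*| = |136.50 − 134.1835| = kr 2.32 per share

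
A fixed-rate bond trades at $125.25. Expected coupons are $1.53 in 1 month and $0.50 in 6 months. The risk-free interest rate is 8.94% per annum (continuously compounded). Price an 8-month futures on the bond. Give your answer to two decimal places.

PV(coupons) I = 1.53·e^(−0.0894·1/12) + 0.50·e^(−0.0894·6/12)
I = 1.5186 + 0.4781 = 1.9967
F = (S − I)·e^(rT) = (125.25 − 1.9967) · e^(0.0894·8/12)
= 123.2533 · e^0.059600 = 123.2533 × 1.061412 = $130.82

$130.82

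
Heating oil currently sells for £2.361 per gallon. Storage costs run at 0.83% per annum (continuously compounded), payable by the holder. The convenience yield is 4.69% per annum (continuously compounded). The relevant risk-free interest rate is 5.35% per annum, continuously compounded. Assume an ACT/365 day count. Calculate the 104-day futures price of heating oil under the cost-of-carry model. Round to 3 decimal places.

£2.371 per gallon

Net carry = r + u − y = 0.0535 + 0.0083 − 0.0469 = 0.0149
F = S·e^((r+u−y)T) = 2.361 · e^(0.0149 × 104/365) = 2.361 · e^0.004245
= 2.361 × 1.004254 = £2.371 per gallon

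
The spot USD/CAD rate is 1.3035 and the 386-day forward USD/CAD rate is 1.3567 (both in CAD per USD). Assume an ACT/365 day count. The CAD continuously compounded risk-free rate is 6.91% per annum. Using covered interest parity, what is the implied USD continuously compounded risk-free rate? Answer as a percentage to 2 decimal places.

F = S·e^((r_CAD − r_USD)T) ⇒ r_USD = r_CAD − ln(F/S)/T
ln(1.3567/1.3035) = 0.040002; /(386/365) = 0.037826
r_USD = 0.0691 − 0.037826 = 0.031274
r_USD = 3.13%

3.13%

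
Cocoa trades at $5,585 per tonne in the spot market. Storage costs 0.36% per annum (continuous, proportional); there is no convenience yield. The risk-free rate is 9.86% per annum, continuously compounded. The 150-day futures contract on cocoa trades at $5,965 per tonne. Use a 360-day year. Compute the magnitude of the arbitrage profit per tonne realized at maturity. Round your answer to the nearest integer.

Fair futures: F* = S·e^(carry·T), with carry = (r + u) = 0.0986 + 0.0036 = 0.1022
F* = 5585 · e^(0.1022 × 150/360) = 5585 · e^0.042583 = 5585 × 1.043503 = $5827.9643
Market $5965 > fair $5827.9643: forward overpriced → cash-and-carry (buy spot, short the forward).
At maturity, profit = |F_mkt − F*| = |5965 − 5827.9643| = $137 per tonne

$137 per tonne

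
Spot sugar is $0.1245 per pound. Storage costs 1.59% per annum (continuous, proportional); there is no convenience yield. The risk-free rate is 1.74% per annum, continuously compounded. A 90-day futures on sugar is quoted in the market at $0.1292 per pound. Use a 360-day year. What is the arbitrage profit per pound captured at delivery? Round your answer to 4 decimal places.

Fair futures: F* = S·e^(carry·T), with carry = (r + u) = 0.0174 + 0.0159 = 0.0333
F* = 0.1245 · e^(0.0333 × 90/360) = 0.1245 · e^0.008325 = 0.1245 × 1.008360 = $0.1255
Market $0.1292 > fair $0.1255: forward overpriced → cash-and-carry (buy spot, short the forward).
At maturity, profit = |F_mkt − F*| = |0.1292 − 0.1255| = $0.0037 per pound

$0.0037 per pound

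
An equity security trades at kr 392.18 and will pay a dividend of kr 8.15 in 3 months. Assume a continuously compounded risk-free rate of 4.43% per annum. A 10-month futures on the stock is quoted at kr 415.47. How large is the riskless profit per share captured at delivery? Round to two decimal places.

kr 16.90 per share

PV(dividends) I = 8.15·e^(−0.0443·3/12) = 8.0602
Fair futures F* = (S − I)·e^(rT) = (392.18 − 8.0602)·e^0.036917 = 384.1198 × 1.037607 = 398.5654
Market kr 415.47 > fair 398.5654: forward overpriced → cash-and-carry (borrow at r, buy the stock and collect the dividends, short the forward).
Profit at T = |F_mkt − F*| = |415.47 − 398.5654| = kr 16.90 per share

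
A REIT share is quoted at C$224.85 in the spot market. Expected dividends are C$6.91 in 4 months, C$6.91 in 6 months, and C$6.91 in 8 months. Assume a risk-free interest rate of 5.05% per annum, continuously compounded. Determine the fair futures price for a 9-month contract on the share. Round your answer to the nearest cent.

C$212.54

PV(dividends) I = 6.91·e^(−0.0505·4/12) + 6.91·e^(−0.0505·6/12) + 6.91·e^(−0.0505·8/12)
I = 6.7947 + 6.7377 + 6.6812 = 20.2136
F = (S − I)·e^(rT) = (224.85 − 20.2136) · e^(0.0505·9/12)
= 204.6364 · e^0.037875 = 204.6364 × 1.038601 = C$212.54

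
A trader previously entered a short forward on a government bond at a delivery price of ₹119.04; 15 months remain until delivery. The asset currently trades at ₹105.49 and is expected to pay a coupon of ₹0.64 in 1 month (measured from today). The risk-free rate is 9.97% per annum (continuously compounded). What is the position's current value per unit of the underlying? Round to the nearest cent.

PV(remaining coupons) I = 0.64·e^(−0.0997·1/12) = 0.6347
Current forward F = (S − I)·e^(rT) = (105.49 − 0.6347)·e^(0.0997·15/12) = 104.8553 × 1.132724 = 118.7721
Value (long) = (F − K)·e^(−rT) = (118.7721 − 119.04) × 0.882828 = -0.2365
Short position value = −(long value) = ₹0.24

₹0.24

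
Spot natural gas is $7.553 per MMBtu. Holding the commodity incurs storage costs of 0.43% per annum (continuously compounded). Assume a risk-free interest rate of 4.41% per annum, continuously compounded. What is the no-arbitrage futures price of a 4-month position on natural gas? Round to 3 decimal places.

$7.676 per MMBtu

Net carry = r + u − y = 0.0441 + 0.0043 − 0.0000 = 0.0484
F = S·e^((r+u−y)T) = 7.553 · e^(0.0484 × 4/12) = 7.553 · e^0.016133
= 7.553 × 1.016264 = $7.676 per MMBtu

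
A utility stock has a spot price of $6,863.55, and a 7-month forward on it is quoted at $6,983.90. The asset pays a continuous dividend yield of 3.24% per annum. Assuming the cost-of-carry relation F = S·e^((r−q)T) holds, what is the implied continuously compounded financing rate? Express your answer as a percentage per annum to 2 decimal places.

From F = S·e^((r−q)T): (r − q) = ln(F/S)/T
ln(6983.90/6863.55) = ln(1.017535) = 0.017383
(r − q) = 0.017383 / (7/12) = 0.029799
r = ln(F/S)/T + q = 0.029799 + 0.0324 = 0.062199
r = 6.22%

6.22%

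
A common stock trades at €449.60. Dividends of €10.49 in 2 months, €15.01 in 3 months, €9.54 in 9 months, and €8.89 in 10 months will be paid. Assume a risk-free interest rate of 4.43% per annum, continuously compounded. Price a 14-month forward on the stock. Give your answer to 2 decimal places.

PV(dividends) I = 10.49·e^(−0.0443·2/12) + 15.01·e^(−0.0443·3/12) + 9.54·e^(−0.0443·9/12) + 8.89·e^(−0.0443·10/12)
I = 10.4128 + 14.8447 + 9.2282 + 8.5678 = 43.0535
F = (S − I)·e^(rT) = (449.60 − 43.0535) · e^(0.0443·14/12)
= 406.5465 · e^0.051683 = 406.5465 × 1.053042 = €428.11

€428.11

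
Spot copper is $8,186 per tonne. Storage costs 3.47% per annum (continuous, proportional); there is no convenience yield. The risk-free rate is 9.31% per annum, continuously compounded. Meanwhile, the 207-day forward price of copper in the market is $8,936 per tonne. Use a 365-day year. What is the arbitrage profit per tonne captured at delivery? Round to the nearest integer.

$135 per tonne

Fair forward: F* = S·e^(carry·T), with carry = (r + u) = 0.0931 + 0.0347 = 0.1278
F* = 8186 · e^(0.1278 × 207/365) = 8186 · e^0.072478 = 8186 × 1.075169 = $8801.3334
Market $8936 > fair $8801.3334: forward overpriced → cash-and-carry (buy spot, short the forward).
At maturity, profit = |F_mkt − F*| = |8936 − 8801.3334| = $135 per tonne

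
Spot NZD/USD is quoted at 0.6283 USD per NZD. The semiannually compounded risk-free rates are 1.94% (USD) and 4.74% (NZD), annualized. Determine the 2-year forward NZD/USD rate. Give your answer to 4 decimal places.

0.5946

By covered interest parity, F = S · (1+r_USD/2)^(2T) / (1+r_NZD/2)^(2T)
= 0.6283 × 1.039368 / 1.098224 = 0.6283 × 0.946408
F = 0.5946 USD per NZD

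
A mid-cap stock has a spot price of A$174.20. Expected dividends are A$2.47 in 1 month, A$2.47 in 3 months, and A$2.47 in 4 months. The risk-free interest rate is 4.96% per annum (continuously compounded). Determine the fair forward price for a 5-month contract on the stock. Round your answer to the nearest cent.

PV(dividends) I = 2.47·e^(−0.0496·1/12) + 2.47·e^(−0.0496·3/12) + 2.47·e^(−0.0496·4/12)
I = 2.4598 + 2.4396 + 2.4295 = 7.3289
F = (S − I)·e^(rT) = (174.20 − 7.3289) · e^(0.0496·5/12)
= 166.8711 · e^0.020667 = 166.8711 × 1.020882 = A$170.36

A$170.36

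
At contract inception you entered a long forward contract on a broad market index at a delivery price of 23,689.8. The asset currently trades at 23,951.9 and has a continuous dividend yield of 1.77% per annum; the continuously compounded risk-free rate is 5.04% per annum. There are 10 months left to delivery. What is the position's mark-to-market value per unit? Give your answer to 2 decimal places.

885.77

Current fair forward for the remaining 10 months: F = S·e^((r − q)·T), (r − q) = 0.0504 − 0.0177 = 0.0327
F = 23951.9 · e^(0.0327 × 10/12) = 23951.9 × 1.02762468 = 24613.5636
Value of long forward = (F − K)·e^(−rT) = (24613.5636 − 23689.8) · e^(−0.0504·10/12)
= 923.7636 × 0.95886978 = 885.77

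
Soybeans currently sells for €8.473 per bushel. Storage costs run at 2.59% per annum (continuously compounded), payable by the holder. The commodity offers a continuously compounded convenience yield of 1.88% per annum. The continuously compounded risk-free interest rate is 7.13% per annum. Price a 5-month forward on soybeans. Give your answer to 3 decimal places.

Net carry = r + u − y = 0.0713 + 0.0259 − 0.0188 = 0.0784
F = S·e^((r+u−y)T) = 8.473 · e^(0.0784 × 5/12) = 8.473 · e^0.032667
= 8.473 × 1.033206 = €8.754 per bushel

€8.754 per bushel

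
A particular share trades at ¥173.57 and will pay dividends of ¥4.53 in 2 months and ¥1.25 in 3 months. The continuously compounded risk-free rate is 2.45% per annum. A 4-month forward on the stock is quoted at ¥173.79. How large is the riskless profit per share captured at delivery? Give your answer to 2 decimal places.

¥4.60 per share

PV(dividends) I = 4.53·e^(−0.0245·2/12) + 1.25·e^(−0.0245·3/12) = 5.7539
Fair forward F* = (S − I)·e^(rT) = (173.57 − 5.7539)·e^0.008167 = 167.8161 × 1.008200 = 169.1922
Market ¥173.79 > fair 169.1922: forward overpriced → cash-and-carry (borrow at r, buy the stock and collect the dividends, short the forward).
Profit at T = |F_mkt − F*| = |173.79 − 169.1922| = ¥4.60 per share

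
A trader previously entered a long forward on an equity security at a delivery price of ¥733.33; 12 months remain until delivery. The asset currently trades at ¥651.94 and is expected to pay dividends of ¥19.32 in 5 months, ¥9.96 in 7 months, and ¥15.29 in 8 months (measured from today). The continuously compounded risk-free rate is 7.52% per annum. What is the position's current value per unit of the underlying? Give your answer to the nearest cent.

-¥71.06

PV(remaining dividends) I = 19.32·e^(−0.0752·5/12) + 9.96·e^(−0.0752·7/12) + 15.29·e^(−0.0752·8/12) = 42.7989
Current forward F = (S − I)·e^(rT) = (651.94 − 42.7989)·e^(0.0752·12/12) = 609.1411 × 1.078100 = 656.7150
Value (long) = (F − K)·e^(−rT) = (656.7150 − 733.33) × 0.927558 = -71.0649
Value = -¥71.06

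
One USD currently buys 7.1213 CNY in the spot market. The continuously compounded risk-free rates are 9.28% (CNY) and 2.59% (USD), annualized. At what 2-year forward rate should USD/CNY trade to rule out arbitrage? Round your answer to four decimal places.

8.1408

F = S·e^((r_CNY − r_USD)T) = 7.1213 · e^((0.0928 − 0.0259) × 2)
= 7.1213 · e^0.133800 = 7.1213 × 1.143164
F = 8.1408 CNY per USD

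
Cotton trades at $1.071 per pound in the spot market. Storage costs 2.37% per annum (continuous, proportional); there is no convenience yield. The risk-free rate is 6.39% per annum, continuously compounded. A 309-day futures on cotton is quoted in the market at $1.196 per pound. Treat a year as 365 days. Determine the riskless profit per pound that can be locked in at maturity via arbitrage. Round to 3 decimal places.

$0.043 per pound

Fair futures: F* = S·e^(carry·T), with carry = (r + u) = 0.0639 + 0.0237 = 0.0876
F* = 1.071 · e^(0.0876 × 309/365) = 1.071 · e^0.074160 = 1.071 × 1.076979 = $1.1534
Market $1.196 > fair $1.1534: forward overpriced → cash-and-carry (buy spot, short the forward).
At maturity, profit = |F_mkt − F*| = |1.196 − 1.1534| = $0.043 per pound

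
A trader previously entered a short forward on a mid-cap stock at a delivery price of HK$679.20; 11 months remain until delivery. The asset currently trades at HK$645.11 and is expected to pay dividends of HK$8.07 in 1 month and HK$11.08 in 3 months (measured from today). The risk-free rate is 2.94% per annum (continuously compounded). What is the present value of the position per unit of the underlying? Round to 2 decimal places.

PV(remaining dividends) I = 8.07·e^(−0.0294·1/12) + 11.08·e^(−0.0294·3/12) = 19.0491
Current forward F = (S − I)·e^(rT) = (645.11 − 19.0491)·e^(0.0294·11/12) = 626.0609 × 1.027316 = 643.1624
Value (long) = (F − K)·e^(−rT) = (643.1624 − 679.20) × 0.973410 = -35.0794
Short position value = −(long value) = HK$35.08

HK$35.08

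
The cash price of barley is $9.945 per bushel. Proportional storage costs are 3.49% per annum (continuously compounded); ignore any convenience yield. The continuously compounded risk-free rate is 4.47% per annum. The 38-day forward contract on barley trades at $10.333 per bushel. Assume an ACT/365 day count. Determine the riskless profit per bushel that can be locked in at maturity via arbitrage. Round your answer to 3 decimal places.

$0.305 per bushel

Fair forward: F* = S·e^(carry·T), with carry = (r + u) = 0.0447 + 0.0349 = 0.0796
F* = 9.945 · e^(0.0796 × 38/365) = 9.945 · e^0.008287 = 9.945 × 1.008321 = $10.0278
Market $10.333 > fair $10.0278: forward overpriced → cash-and-carry (buy spot, short the forward).
At maturity, profit = |F_mkt − F*| = |10.333 − 10.0278| = $0.305 per bushel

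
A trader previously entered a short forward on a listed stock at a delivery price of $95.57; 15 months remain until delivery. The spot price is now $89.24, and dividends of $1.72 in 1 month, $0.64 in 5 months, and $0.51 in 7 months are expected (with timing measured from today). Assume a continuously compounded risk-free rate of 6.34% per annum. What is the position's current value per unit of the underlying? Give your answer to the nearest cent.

$1.87

PV(remaining dividends) I = 1.72·e^(−0.0634·1/12) + 0.64·e^(−0.0634·5/12) + 0.51·e^(−0.0634·7/12) = 2.8257
Current forward F = (S − I)·e^(rT) = (89.24 − 2.8257)·e^(0.0634·15/12) = 86.4143 × 1.082475 = 93.5413
Value (long) = (F − K)·e^(−rT) = (93.5413 − 95.57) × 0.923809 = -1.8741
Short position value = −(long value) = $1.87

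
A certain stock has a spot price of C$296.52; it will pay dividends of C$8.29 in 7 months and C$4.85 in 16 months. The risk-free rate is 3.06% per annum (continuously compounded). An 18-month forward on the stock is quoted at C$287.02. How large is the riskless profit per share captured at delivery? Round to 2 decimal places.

PV(dividends) I = 8.29·e^(−0.0306·7/12) + 4.85·e^(−0.0306·16/12) = 12.7994
Fair forward F* = (S − I)·e^(rT) = (296.52 − 12.7994)·e^0.045900 = 283.7206 × 1.046970 = 297.0470
Market C$287.02 < fair 297.0470: forward underpriced → reverse cash-and-carry (short the stock, invest proceeds at r, pay the dividends, go long the forward).
Profit at T = |F_mkt − F*| = |287.02 − 297.0470| = C$10.03 per share

C$10.03 per share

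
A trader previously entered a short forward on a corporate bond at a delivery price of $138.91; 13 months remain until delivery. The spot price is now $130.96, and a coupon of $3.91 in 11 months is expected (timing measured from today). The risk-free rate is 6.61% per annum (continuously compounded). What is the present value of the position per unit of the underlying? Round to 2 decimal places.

$2.03

PV(remaining coupons) I = 3.91·e^(−0.0661·11/12) = 3.6801
Current forward F = (S − I)·e^(rT) = (130.96 − 3.6801)·e^(0.0661·13/12) = 127.2799 × 1.074235 = 136.7285
Value (long) = (F − K)·e^(−rT) = (136.7285 − 138.91) × 0.930895 = -2.0307
Short position value = −(long value) = $2.03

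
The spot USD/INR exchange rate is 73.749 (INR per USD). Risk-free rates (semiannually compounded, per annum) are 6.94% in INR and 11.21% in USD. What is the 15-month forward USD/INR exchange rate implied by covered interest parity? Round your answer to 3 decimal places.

By covered interest parity, F = S · (1+r_INR/2)^(2T) / (1+r_USD/2)^(2T)
= 73.749 × 1.089021 / 1.146070 = 73.749 × 0.950222
F = 70.078 INR per USD

70.078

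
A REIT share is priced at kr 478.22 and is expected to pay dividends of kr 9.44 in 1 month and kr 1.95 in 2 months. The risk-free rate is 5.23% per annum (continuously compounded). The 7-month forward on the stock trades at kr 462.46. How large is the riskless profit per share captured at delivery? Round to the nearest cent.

PV(dividends) I = 9.44·e^(−0.0523·1/12) + 1.95·e^(−0.0523·2/12) = 11.3320
Fair forward F* = (S − I)·e^(rT) = (478.22 − 11.3320)·e^0.030508 = 466.8880 × 1.030978 = 481.3513
Market kr 462.46 < fair 481.3513: forward underpriced → reverse cash-and-carry (short the stock, invest proceeds at r, pay the dividends, go long the forward).
Profit at T = |F_mkt − F*| = |462.46 − 481.3513| = kr 18.89 per share

kr 18.89 per share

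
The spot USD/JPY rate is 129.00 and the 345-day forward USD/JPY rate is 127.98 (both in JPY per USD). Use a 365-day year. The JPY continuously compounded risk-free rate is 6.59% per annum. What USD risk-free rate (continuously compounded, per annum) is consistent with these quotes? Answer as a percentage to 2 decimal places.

7.43%

F = S·e^((r_JPY − r_USD)T) ⇒ r_USD = r_JPY − ln(F/S)/T
ln(127.98/129.00) = -0.007938; /(345/365) = -0.008398
r_USD = 0.0659 + 0.008398 = 0.074298
r_USD = 7.43%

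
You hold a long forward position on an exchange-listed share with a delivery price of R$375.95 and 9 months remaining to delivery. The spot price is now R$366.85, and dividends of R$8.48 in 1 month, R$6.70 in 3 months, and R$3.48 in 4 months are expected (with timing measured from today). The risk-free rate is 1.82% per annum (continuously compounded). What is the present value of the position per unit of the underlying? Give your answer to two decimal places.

PV(remaining dividends) I = 8.48·e^(−0.0182·1/12) + 6.70·e^(−0.0182·3/12) + 3.48·e^(−0.0182·4/12) = 18.5957
Current forward F = (S − I)·e^(rT) = (366.85 − 18.5957)·e^(0.0182·9/12) = 348.2543 × 1.013744 = 353.0407
Value (long) = (F − K)·e^(−rT) = (353.0407 − 375.95) × 0.986443 = -22.5987
Value = -R$22.60

-R$22.60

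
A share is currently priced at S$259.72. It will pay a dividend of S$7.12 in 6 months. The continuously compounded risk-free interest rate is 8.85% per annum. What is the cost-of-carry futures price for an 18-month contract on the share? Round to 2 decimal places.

S$288.81

PV(dividends) I = 7.12·e^(−0.0885·6/12)
I = 6.8118
F = (S − I)·e^(rT) = (259.72 − 6.8118) · e^(0.0885·18/12)
= 252.9082 · e^0.132750 = 252.9082 × 1.141964 = S$288.81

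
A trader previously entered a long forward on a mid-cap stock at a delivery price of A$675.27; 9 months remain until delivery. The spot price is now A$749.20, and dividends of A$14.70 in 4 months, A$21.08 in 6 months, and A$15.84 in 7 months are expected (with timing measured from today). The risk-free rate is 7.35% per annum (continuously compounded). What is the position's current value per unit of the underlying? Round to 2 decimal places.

A$60.31

PV(remaining dividends) I = 14.70·e^(−0.0735·4/12) + 21.08·e^(−0.0735·6/12) + 15.84·e^(−0.0735·7/12) = 49.8388
Current forward F = (S − I)·e^(rT) = (749.20 − 49.8388)·e^(0.0735·9/12) = 699.3612 × 1.056673 = 738.9961
Value (long) = (F − K)·e^(−rT) = (738.9961 − 675.27) × 0.946367 = 60.3083
Value = A$60.31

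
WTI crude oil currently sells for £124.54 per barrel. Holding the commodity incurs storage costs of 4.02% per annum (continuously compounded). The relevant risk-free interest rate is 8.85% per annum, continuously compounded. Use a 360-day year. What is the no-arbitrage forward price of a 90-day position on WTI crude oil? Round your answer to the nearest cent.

£128.61 per barrel

Net carry = r + u − y = 0.0885 + 0.0402 − 0.0000 = 0.1287
F = S·e^((r+u−y)T) = 124.54 · e^(0.1287 × 90/360) = 124.54 · e^0.032175
= 124.54 × 1.032698 = £128.61 per barrel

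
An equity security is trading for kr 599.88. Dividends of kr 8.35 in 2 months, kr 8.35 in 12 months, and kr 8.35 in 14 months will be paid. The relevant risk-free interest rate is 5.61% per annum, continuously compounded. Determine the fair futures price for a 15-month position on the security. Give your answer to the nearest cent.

PV(dividends) I = 8.35·e^(−0.0561·2/12) + 8.35·e^(−0.0561·12/12) + 8.35·e^(−0.0561·14/12)
I = 8.2723 + 7.8945 + 7.8210 = 23.9878
F = (S − I)·e^(rT) = (599.88 − 23.9878) · e^(0.0561·15/12)
= 575.8922 · e^0.070125 = 575.8922 × 1.072642 = kr 617.73

kr 617.73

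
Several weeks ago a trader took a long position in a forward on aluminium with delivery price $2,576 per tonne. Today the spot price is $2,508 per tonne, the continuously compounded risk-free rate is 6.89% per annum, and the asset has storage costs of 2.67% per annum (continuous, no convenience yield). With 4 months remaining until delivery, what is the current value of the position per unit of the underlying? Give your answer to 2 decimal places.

Current fair forward for the remaining 4 months: F = S·e^((r + u)·T), (r + u) = 0.0689 + 0.0267 = 0.0956
F = 2508 · e^(0.0956 × 4/12) = 2508 × 1.03237985 = 2589.2087
Value of long forward = (F − K)·e^(−rT) = (2589.2087 − 2576) · e^(−0.0689·4/12)
= 13.2087 × 0.97729506 = 12.91

$12.91 per tonne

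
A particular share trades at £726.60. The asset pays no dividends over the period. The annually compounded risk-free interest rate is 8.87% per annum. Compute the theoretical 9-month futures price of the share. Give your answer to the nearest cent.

F = S · (1+r)^T
= 726.60 × 1.065813
F = £774.42

£774.42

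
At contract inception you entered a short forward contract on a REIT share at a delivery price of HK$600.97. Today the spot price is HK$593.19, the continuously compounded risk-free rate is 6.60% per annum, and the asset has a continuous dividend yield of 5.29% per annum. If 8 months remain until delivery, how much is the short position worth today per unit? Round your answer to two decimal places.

Current fair forward for the remaining 8 months: F = S·e^((r − q)·T), (r − q) = 0.0660 − 0.0529 = 0.0131
F = 593.19 · e^(0.0131 × 8/12) = 593.19 × 1.008772 = 598.3935
Value of long forward = (F − K)·e^(−rT) = (598.3935 − 600.97) · e^(−0.0660·8/12)
= -2.5765 × 0.956954 = -2.47
Short position value = −(long value) = HK$2.47

HK$2.47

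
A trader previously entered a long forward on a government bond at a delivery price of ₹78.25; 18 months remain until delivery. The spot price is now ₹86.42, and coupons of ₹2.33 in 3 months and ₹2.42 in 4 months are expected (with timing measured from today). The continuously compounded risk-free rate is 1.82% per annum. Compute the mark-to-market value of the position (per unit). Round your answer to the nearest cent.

₹5.55

PV(remaining coupons) I = 2.33·e^(−0.0182·3/12) + 2.42·e^(−0.0182·4/12) = 4.7248
Current forward F = (S − I)·e^(rT) = (86.42 − 4.7248)·e^(0.0182·18/12) = 81.6952 × 1.027676 = 83.9562
Value (long) = (F − K)·e^(−rT) = (83.9562 − 78.25) × 0.973069 = 5.5525
Value = ₹5.55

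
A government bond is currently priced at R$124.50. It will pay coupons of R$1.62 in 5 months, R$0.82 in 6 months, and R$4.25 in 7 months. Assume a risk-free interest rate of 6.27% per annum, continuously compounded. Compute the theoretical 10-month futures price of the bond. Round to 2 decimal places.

R$124.36

PV(coupons) I = 1.62·e^(−0.0627·5/12) + 0.82·e^(−0.0627·6/12) + 4.25·e^(−0.0627·7/12)
I = 1.5782 + 0.7947 + 4.0974 = 6.4703
F = (S − I)·e^(rT) = (124.50 − 6.4703) · e^(0.0627·10/12)
= 118.0297 · e^0.052250 = 118.0297 × 1.053639 = R$124.36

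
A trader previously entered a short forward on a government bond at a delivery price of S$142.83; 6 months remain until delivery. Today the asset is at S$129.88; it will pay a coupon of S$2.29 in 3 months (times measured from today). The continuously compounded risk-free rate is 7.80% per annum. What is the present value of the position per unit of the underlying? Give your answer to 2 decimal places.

PV(remaining coupons) I = 2.29·e^(−0.0780·3/12) = 2.2458
Current forward F = (S − I)·e^(rT) = (129.88 − 2.2458)·e^(0.0780·6/12) = 127.6342 × 1.039770 = 132.7102
Value (long) = (F − K)·e^(−rT) = (132.7102 − 142.83) × 0.961751 = -9.7327
Short position value = −(long value) = S$9.73

S$9.73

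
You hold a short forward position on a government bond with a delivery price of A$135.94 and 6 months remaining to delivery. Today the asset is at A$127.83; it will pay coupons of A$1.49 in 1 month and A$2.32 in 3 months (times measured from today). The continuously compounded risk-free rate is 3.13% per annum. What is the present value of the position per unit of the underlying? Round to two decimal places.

A$9.79

PV(remaining coupons) I = 1.49·e^(−0.0313·1/12) + 2.32·e^(−0.0313·3/12) = 3.7880
Current forward F = (S − I)·e^(rT) = (127.83 − 3.7880)·e^(0.0313·6/12) = 124.0420 × 1.015773 = 125.9985
Value (long) = (F − K)·e^(−rT) = (125.9985 − 135.94) × 0.984472 = -9.7871
Short position value = −(long value) = A$9.79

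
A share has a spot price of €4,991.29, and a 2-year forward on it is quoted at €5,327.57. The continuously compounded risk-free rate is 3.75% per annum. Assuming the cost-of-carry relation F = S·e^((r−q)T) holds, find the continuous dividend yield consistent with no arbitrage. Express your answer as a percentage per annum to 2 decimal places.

0.49%

From F = S·e^((r−q)T): (r − q) = ln(F/S)/T
ln(5327.57/4991.29) = ln(1.067373) = 0.065200
(r − q) = 0.065200 / (2) = 0.032600
q = r − ln(F/S)/T = 0.0375 − 0.032600 = 0.004900
q = 0.49%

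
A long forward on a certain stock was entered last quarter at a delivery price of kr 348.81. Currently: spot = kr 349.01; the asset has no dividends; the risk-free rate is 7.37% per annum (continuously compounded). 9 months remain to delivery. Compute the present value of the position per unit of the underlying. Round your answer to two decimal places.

Current fair forward for the remaining 9 months: F = S·e^(r·T), r = 0.0737
F = 349.01 · e^(0.0737 × 9/12) = 349.01 × 1.056831 = 368.8446
Value of long forward = (F − K)·e^(−rT) = (368.8446 − 348.81) · e^(−0.0737·9/12)
= 20.0346 × 0.946225 = 18.96

kr 18.96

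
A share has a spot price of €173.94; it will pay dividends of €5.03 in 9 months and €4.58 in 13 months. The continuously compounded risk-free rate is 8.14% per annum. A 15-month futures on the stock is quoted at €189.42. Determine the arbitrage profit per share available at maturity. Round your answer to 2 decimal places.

€6.73 per share

PV(dividends) I = 5.03·e^(−0.0814·9/12) + 4.58·e^(−0.0814·13/12) = 8.9255
Fair futures F* = (S − I)·e^(rT) = (173.94 − 8.9255)·e^0.101750 = 165.0145 × 1.107107 = 182.6887
Market €189.42 > fair 182.6887: forward overpriced → cash-and-carry (borrow at r, buy the stock and collect the dividends, short the forward).
Profit at T = |F_mkt − F*| = |189.42 − 182.6887| = €6.73 per share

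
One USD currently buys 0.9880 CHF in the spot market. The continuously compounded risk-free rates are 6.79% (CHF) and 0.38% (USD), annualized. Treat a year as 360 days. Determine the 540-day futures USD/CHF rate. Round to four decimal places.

F = S·e^((r_CHF − r_USD)T) = 0.9880 · e^((0.0679 − 0.0038) × 540/360)
= 0.9880 · e^0.096150 = 0.9880 × 1.100924
F = 1.0877 CHF per USD

1.0877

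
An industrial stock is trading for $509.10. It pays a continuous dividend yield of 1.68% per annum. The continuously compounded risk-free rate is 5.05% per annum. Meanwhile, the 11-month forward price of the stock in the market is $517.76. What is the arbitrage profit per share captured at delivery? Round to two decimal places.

Fair forward: F* = S·e^(carry·T), with carry = (r − q) = 0.0505 − 0.0168 = 0.0337
F* = 509.10 · e^(0.0337 × 11/12) = 509.10 · e^0.030892 = 509.10 × 1.031374 = $525.0725
Market $517.76 < fair $525.0725: forward underpriced → reverse cash-and-carry (short spot, go long the forward).
At maturity, profit = |F_mkt − F*| = |517.76 − 525.0725| = $7.31 per share

$7.31 per share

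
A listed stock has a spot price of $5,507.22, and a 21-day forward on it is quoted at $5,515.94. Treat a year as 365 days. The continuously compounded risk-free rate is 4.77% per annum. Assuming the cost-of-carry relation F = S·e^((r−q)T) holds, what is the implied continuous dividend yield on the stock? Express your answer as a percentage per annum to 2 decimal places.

From F = S·e^((r−q)T): (r − q) = ln(F/S)/T
ln(5515.94/5507.22) = ln(1.001583) = 0.001582
(r − q) = 0.001582 / (21/365) = 0.027497
q = r − ln(F/S)/T = 0.0477 − 0.027497 = 0.020203
q = 2.02%

2.02%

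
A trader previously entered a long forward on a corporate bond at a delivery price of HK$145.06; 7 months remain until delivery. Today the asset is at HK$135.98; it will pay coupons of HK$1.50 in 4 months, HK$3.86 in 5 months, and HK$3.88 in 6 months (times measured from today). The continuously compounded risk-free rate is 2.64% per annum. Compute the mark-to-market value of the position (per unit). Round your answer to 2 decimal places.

-HK$16.00

PV(remaining coupons) I = 1.50·e^(−0.0264·4/12) + 3.86·e^(−0.0264·5/12) + 3.88·e^(−0.0264·6/12) = 9.1338
Current forward F = (S − I)·e^(rT) = (135.98 − 9.1338)·e^(0.0264·7/12) = 126.8462 × 1.015519 = 128.8147
Value (long) = (F − K)·e^(−rT) = (128.8147 − 145.06) × 0.984718 = -15.9970
Value = -HK$16.00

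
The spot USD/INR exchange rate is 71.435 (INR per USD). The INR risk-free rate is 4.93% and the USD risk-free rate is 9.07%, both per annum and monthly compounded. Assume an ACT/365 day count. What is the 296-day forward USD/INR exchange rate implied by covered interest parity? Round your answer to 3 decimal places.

By covered interest parity, F = S · (1+r_INR/12)^(12T) / (1+r_USD/12)^(12T)
= 71.435 × 1.040705 / 1.076029 = 71.435 × 0.967172
F = 69.090 INR per USD

69.090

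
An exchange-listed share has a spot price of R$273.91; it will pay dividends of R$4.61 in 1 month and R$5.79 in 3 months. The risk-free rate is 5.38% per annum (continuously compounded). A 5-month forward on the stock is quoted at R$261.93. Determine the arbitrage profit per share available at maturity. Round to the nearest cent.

R$7.65 per share

PV(dividends) I = 4.61·e^(−0.0538·1/12) + 5.79·e^(−0.0538·3/12) = 10.3020
Fair forward F* = (S − I)·e^(rT) = (273.91 − 10.3020)·e^0.022417 = 263.6080 × 1.022670 = 269.5840
Market R$261.93 < fair 269.5840: forward underpriced → reverse cash-and-carry (short the stock, invest proceeds at r, pay the dividends, go long the forward).
Profit at T = |F_mkt − F*| = |261.93 − 269.5840| = R$7.65 per share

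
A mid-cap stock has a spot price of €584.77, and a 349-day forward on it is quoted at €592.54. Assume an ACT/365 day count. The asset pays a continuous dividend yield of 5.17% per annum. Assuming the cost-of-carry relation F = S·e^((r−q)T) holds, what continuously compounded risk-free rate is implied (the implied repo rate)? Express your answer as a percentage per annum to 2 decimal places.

From F = S·e^((r−q)T): (r − q) = ln(F/S)/T
ln(592.54/584.77) = ln(1.013287) = 0.013200
(r − q) = 0.013200 / (349/365) = 0.013805
r = ln(F/S)/T + q = 0.013805 + 0.0517 = 0.065505
r = 6.55%

6.55%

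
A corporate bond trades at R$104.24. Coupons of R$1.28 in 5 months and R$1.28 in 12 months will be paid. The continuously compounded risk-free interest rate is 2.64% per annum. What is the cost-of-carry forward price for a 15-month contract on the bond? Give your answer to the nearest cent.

R$105.14

PV(coupons) I = 1.28·e^(−0.0264·5/12) + 1.28·e^(−0.0264·12/12)
I = 1.2660 + 1.2467 = 2.5127
F = (S − I)·e^(rT) = (104.24 − 2.5127) · e^(0.0264·15/12)
= 101.7273 · e^0.033000 = 101.7273 × 1.033551 = R$105.14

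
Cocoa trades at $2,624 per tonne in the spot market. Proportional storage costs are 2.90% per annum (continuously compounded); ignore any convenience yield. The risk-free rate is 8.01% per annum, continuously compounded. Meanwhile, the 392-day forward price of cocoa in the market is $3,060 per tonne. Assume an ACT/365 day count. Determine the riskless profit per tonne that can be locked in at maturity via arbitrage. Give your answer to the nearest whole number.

Fair forward: F* = S·e^(carry·T), with carry = (r + u) = 0.0801 + 0.0290 = 0.1091
F* = 2624 · e^(0.1091 × 392/365) = 2624 · e^0.117170 = 2624 × 1.124311 = $2950.1921
Market $3060 > fair $2950.1921: forward overpriced → cash-and-carry (buy spot, short the forward).
At maturity, profit = |F_mkt − F*| = |3060 − 2950.1921| = $110 per tonne

$110 per tonne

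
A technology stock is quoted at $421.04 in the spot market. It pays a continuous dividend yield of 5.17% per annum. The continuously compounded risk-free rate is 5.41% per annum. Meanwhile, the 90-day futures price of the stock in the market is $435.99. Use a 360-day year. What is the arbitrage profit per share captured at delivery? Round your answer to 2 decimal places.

$14.70 per share

Fair futures: F* = S·e^(carry·T), with carry = (r − q) = 0.0541 − 0.0517 = 0.0024
F* = 421.04 · e^(0.0024 × 90/360) = 421.04 · e^0.000600 = 421.04 × 1.000600 = $421.2926
Market $435.99 > fair $421.2926: forward overpriced → cash-and-carry (buy spot, short the forward).
At maturity, profit = |F_mkt − F*| = |435.99 − 421.2926| = $14.70 per share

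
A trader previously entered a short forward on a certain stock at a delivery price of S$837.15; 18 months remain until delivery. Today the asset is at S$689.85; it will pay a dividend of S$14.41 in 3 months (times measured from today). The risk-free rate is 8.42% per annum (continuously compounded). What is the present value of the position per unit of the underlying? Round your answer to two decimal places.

PV(remaining dividends) I = 14.41·e^(−0.0842·3/12) = 14.1098
Current forward F = (S − I)·e^(rT) = (689.85 − 14.1098)·e^(0.0842·18/12) = 675.7402 × 1.134623 = 766.7104
Value (long) = (F − K)·e^(−rT) = (766.7104 − 837.15) × 0.881350 = -62.0819
Short position value = −(long value) = S$62.08

S$62.08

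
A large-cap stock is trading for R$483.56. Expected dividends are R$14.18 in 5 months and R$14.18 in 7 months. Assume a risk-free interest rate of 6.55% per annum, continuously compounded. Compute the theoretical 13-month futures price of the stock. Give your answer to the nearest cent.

R$489.65

PV(dividends) I = 14.18·e^(−0.0655·5/12) + 14.18·e^(−0.0655·7/12)
I = 13.7982 + 13.6484 = 27.4466
F = (S − I)·e^(rT) = (483.56 − 27.4466) · e^(0.0655·13/12)
= 456.1134 · e^0.070958 = 456.1134 × 1.073536 = R$489.65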